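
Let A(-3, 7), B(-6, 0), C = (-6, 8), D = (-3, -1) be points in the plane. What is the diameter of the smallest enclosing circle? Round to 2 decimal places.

A smallest enclosing disk is always determined by at most three of the input points on its boundary.
The farthest pair is C–D with squared distance 90. The circle on this segment as diameter has centre (-4.5, 3.5) and r² = 90/4 = 22.5.
Check A: distance² to centre = 14.5 ≤ 22.5, so it lies inside.
All remaining points lie in this disk, and no smaller disk contains both endpoints, so this is the minimum enclosing circle.
Diameter = 2r = 2√(22.5) ≈ 9.49.

9.49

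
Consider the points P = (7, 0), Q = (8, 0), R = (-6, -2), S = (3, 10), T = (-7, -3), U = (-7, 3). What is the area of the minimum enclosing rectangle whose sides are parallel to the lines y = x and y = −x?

207

In coordinates u = x + y, v = x − y the rectangle is axis-aligned; the map (x,y)→(u,v) scales areas by 2.
u-values: 7, 8, -8, 13, -10, -4; range = 13 − (-10) = 23.
v-values: 7, 8, -4, -7, -4, -10; range = 8 − (-10) = 18.
Area = (23 × 18) / 2 = 207.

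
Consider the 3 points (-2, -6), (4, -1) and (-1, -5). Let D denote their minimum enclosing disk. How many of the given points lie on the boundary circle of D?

2

Call the three points A, B, C in the order given.
Side lengths²: AB² = 61, AC² = 2, BC² = 41.
Since AB² = 61 ≥ 41 + 2 = 43, the angle opposite AB is not acute, so the smallest enclosing circle has AB as diameter.
Centre = midpoint of AB = (1, -3.5), r² = 61/4 = 15.25.
The points at distance exactly r from the centre are (-2, -6), (4, -1) — 2 points.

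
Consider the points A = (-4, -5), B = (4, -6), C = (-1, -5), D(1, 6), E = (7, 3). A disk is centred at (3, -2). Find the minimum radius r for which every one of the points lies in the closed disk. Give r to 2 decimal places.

8.25

The required radius is the distance from (3, -2) to the farthest point.
Squared distances: 58, 17, 25, 68, 41.
Maximum is 68, attained at D.
r = √68 ≈ 8.25.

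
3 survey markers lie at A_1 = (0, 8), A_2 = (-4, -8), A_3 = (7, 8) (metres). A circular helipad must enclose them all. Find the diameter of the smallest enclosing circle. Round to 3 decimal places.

Side lengths²: A_1A_2² = 272, A_1A_3² = 49, A_2A_3² = 377.
Since A_2A_3² = 377 ≥ 272 + 49 = 321, the angle opposite A_2A_3 is not acute, so the smallest enclosing circle has A_2A_3 as diameter.
Centre = midpoint of A_2A_3 = (1.5, 0), r² = 377/4 = 94.25.
Diameter = 2r = 2√(94.25) ≈ 19.416.

19.416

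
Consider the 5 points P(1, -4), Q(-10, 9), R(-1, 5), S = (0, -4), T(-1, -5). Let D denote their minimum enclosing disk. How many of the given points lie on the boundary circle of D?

The farthest pair is P–Q with squared distance 290. The circle on this segment as diameter has centre (-4.5, 2.5) and r² = 290/4 = 72.5.
Check R: distance² to centre = 18.5 ≤ 72.5, so it lies inside.
All remaining points lie in this disk, and no smaller disk contains both endpoints, so this is the minimum enclosing circle.
The points at distance exactly r from the centre are P, Q — 2 points.

2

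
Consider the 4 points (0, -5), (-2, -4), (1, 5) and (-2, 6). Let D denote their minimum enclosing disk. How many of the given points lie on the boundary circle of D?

2

The minimum enclosing circle of a finite set is fixed by two of the points (as a diameter) or three (as a circumcircle).
The farthest pair is (0, -5)–(-2, 6) with squared distance 125. The circle on this segment as diameter has centre (-1, 0.5) and r² = 125/4 = 31.25.
Check (-2, -4): distance² to centre = 21.25 ≤ 31.25, so it lies inside.
All remaining points lie in this disk, and no smaller disk contains both endpoints, so this is the minimum enclosing circle.
The points at distance exactly r from the centre are (0, -5), (-2, 6) — 2 points.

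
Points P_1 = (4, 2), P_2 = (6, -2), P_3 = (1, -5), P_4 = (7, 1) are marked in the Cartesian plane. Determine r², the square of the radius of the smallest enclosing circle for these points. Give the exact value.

A smallest enclosing disk is always determined by at most three of the input points on its boundary.
The farthest pair is P_3–P_4 with squared distance 72. The circle on this segment as diameter has centre (4, -2) and r² = 72/4 = 18.
Check P_1: distance² to centre = 16 ≤ 18, so it lies inside.
All remaining points lie in this disk, and no smaller disk contains both endpoints, so this is the minimum enclosing circle.

18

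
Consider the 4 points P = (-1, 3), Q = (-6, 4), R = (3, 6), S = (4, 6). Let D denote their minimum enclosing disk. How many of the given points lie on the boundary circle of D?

2

A smallest enclosing disk is always determined by at most three of the input points on its boundary.
The farthest pair is Q–S with squared distance 104. The circle on this segment as diameter has centre (-1, 5) and r² = 104/4 = 26.
Check P: distance² to centre = 4 ≤ 26, so it lies inside.
All remaining points lie in this disk, and no smaller disk contains both endpoints, so this is the minimum enclosing circle.
The points at distance exactly r from the centre are Q, S — 2 points.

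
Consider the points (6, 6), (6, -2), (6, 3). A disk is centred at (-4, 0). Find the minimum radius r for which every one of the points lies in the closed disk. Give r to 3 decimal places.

11.662

The required radius is the distance from (-4, 0) to the farthest point.
Squared distances: 136, 104, 109.
Maximum is 136, attained at (6, 6).
r = √136 ≈ 11.662.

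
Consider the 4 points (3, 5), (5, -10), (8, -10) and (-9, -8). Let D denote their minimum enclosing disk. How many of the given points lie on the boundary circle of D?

3

The minimum enclosing circle of a finite set is fixed by two of the points (as a diameter) or three (as a circumcircle).
The minimum enclosing circle is determined by three boundary points: (3, 5), (8, -10), (-9, -8).
Their circumcentre is (5/98, -423/98) with r² = 458545/4802.
The farthest remaining point (5, -10) is at distance² 272737/4802 ≤ 458545/4802.
The points at distance exactly r from the centre are (3, 5), (8, -10), (-9, -8) — 3 points.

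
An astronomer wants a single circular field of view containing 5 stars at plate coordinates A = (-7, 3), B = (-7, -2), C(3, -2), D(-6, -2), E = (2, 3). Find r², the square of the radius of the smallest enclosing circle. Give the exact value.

31.25

The minimum enclosing circle of a finite set is fixed by two of the points (as a diameter) or three (as a circumcircle).
The farthest pair is A–C with squared distance 125. The circle on this segment as diameter has centre (-2, 0.5) and r² = 125/4 = 31.25.
Check B: distance² to centre = 31.25 ≤ 31.25, so it lies inside.
All remaining points lie in this disk, and no smaller disk contains both endpoints, so this is the minimum enclosing circle.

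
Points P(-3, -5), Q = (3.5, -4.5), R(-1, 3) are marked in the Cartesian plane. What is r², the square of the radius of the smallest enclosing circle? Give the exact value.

Side lengths²: PQ² = 42.5, PR² = 68, QR² = 76.5.
Since QR² = 76.5 < 68 + 42.5 = 110.5, the triangle is acute, so the smallest enclosing circle is the circumcircle.
Circumcentre = (0, -1.5), r² = 21.25.

21.25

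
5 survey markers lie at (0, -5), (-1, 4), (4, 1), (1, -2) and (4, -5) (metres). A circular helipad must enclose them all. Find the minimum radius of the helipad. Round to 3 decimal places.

The minimum enclosing circle of a finite set is fixed by two of the points (as a diameter) or three (as a circumcircle).
The farthest pair is (-1, 4)–(4, -5) with squared distance 106. The circle on this segment as diameter has centre (1.5, -0.5) and r² = 106/4 = 26.5.
Check (0, -5): distance² to centre = 22.5 ≤ 26.5, so it lies inside.
All remaining points lie in this disk, and no smaller disk contains both endpoints, so this is the minimum enclosing circle.
r = √(26.5) ≈ 5.148.

5.148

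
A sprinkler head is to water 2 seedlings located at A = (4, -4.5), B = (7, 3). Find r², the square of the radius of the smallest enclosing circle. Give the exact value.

16.3125

The smallest circle enclosing two points has them as diameter endpoints.
Centre = midpoint = (5.5, -0.75); r² = |AB|²/4 = 65.25/4 = 16.3125.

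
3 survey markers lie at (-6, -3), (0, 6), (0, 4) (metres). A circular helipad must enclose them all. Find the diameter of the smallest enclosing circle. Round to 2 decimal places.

10.82

Call the three points A, B, C in the order given.
Side lengths²: AB² = 117, AC² = 85, BC² = 4.
Since AB² = 117 ≥ 85 + 4 = 89, the angle opposite AB is not acute, so the smallest enclosing circle has AB as diameter.
Centre = midpoint of AB = (-3, 1.5), r² = 117/4 = 29.25.
Diameter = 2r = 2√(29.25) ≈ 10.82.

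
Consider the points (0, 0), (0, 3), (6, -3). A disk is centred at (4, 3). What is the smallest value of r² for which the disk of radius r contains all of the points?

40

The required radius is the distance from (4, 3) to the farthest point.
Squared distances: 25, 16, 40.
Maximum is 40, attained at (6, -3).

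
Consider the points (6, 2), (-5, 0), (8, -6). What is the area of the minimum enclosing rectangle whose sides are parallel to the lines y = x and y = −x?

In coordinates u = x + y, v = x − y the rectangle is axis-aligned; the map (x,y)→(u,v) scales areas by 2.
u-values: 8, -5, 2; range = 8 − (-5) = 13.
v-values: 4, -5, 14; range = 14 − (-5) = 19.
Area = (13 × 19) / 2 = 123.5.

123.5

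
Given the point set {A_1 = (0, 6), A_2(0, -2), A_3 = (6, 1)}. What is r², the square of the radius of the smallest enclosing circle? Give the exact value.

Side lengths²: A_1A_2² = 64, A_1A_3² = 61, A_2A_3² = 45.
Since A_1A_2² = 64 < 61 + 45 = 106, the triangle is acute, so the smallest enclosing circle is the circumcircle.
Circumcentre = (1.75, 2), r² = 19.0625.

19.0625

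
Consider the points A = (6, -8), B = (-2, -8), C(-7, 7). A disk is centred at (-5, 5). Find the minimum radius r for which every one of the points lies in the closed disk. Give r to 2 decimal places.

17.03

The required radius is the distance from (-5, 5) to the farthest point.
Squared distances: 290, 178, 8.
Maximum is 290, attained at A.
r = √290 ≈ 17.03.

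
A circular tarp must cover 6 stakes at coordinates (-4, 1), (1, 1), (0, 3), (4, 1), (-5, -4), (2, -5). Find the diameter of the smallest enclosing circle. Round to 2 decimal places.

By Welzl's lemma the MEC is supported by two points (diametrically opposite) or three points (on a circumcircle).
The farthest pair is (4, 1)–(-5, -4) with squared distance 106. The circle on this segment as diameter has centre (-0.5, -1.5) and r² = 106/4 = 26.5.
Check (-4, 1): distance² to centre = 18.5 ≤ 26.5, so it lies inside.
All remaining points lie in this disk, and no smaller disk contains both endpoints, so this is the minimum enclosing circle.
Diameter = 2r = 2√(26.5) ≈ 10.30.

10.30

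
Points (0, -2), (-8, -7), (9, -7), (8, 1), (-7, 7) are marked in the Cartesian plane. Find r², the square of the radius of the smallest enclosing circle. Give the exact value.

The minimum enclosing circle of a finite set is fixed by two of the points (as a diameter) or three (as a circumcircle).
The minimum enclosing circle is determined by three boundary points: (-8, -7), (9, -7), (-7, 7).
Their circumcentre is (0.5, -4/7) with r² = 22261/196.
The farthest remaining point (8, 1) is at distance² 11509/196 ≤ 22261/196.

22261/196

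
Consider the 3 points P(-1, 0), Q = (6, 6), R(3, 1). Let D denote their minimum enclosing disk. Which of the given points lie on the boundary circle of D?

P, Q

Side lengths²: PQ² = 85, PR² = 17, QR² = 34.
Since PQ² = 85 ≥ 34 + 17 = 51, the angle opposite PQ is not acute, so the smallest enclosing circle has PQ as diameter.
Centre = midpoint of PQ = (2.5, 3), r² = 85/4 = 21.25.
The points at distance exactly r from the centre are P, Q — 2 points.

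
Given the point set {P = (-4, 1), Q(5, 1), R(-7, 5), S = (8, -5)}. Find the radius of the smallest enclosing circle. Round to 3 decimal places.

9.014

By Welzl's lemma the MEC is supported by two points (diametrically opposite) or three points (on a circumcircle).
The farthest pair is R–S with squared distance 325. The circle on this segment as diameter has centre (0.5, 0) and r² = 325/4 = 81.25.
Check P: distance² to centre = 21.25 ≤ 81.25, so it lies inside.
All remaining points lie in this disk, and no smaller disk contains both endpoints, so this is the minimum enclosing circle.
r = √(81.25) ≈ 9.014.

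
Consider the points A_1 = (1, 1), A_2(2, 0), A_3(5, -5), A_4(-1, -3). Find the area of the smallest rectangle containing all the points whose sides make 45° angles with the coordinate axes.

30

In coordinates u = x + y, v = x − y the rectangle is axis-aligned; the map (x,y)→(u,v) scales areas by 2.
u-values: 2, 2, 0, -4; range = 2 − (-4) = 6.
v-values: 0, 2, 10, 2; range = 10 − 0 = 10.
Area = (6 × 10) / 2 = 30.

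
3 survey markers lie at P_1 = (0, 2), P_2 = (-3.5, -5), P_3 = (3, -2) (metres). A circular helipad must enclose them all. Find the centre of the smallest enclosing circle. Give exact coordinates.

(-1, -1.875)

Side lengths²: P_1P_2² = 61.25, P_1P_3² = 25, P_2P_3² = 51.25.
Since P_1P_2² = 61.25 < 51.25 + 25 = 76.25, the triangle is acute, so the smallest enclosing circle is the circumcircle.
Circumcentre = (-1, -1.875), r² = 16.015625.
Centre = (-1, -1.875).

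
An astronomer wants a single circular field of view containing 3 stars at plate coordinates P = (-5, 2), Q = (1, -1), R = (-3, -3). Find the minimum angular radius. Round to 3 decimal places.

Side lengths²: PQ² = 45, PR² = 29, QR² = 20.
Since PQ² = 45 < 29 + 20 = 49, the triangle is acute, so the smallest enclosing circle is the circumcircle.
Circumcentre = (-2.125, 0.25), r² = 11.328125.
r = √(11.328125) ≈ 3.366.

3.366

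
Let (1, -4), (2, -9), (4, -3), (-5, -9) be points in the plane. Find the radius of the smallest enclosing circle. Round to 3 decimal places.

The minimum enclosing circle of a finite set is fixed by two of the points (as a diameter) or three (as a circumcircle).
The farthest pair is (4, -3)–(-5, -9) with squared distance 117. The circle on this segment as diameter has centre (-0.5, -6) and r² = 117/4 = 29.25.
Check (1, -4): distance² to centre = 6.25 ≤ 29.25, so it lies inside.
All remaining points lie in this disk, and no smaller disk contains both endpoints, so this is the minimum enclosing circle.
r = √(29.25) ≈ 5.408.

5.408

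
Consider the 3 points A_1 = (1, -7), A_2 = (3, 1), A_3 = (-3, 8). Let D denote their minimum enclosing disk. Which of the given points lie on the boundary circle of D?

Side lengths²: A_1A_2² = 68, A_1A_3² = 241, A_2A_3² = 85.
Since A_1A_3² = 241 ≥ 85 + 68 = 153, the angle opposite A_1A_3 is not acute, so the smallest enclosing circle has A_1A_3 as diameter.
Centre = midpoint of A_1A_3 = (-1, 0.5), r² = 241/4 = 60.25.
The points at distance exactly r from the centre are A_1, A_3 — 2 points.

A_1, A_3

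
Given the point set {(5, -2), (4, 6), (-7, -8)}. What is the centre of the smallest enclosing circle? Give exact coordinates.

Call the three points A, B, C in the order given.
Side lengths²: AB² = 65, AC² = 180, BC² = 317.
Since BC² = 317 ≥ 180 + 65 = 245, the angle opposite BC is not acute, so the smallest enclosing circle has BC as diameter.
Centre = midpoint of BC = (-1.5, -1), r² = 317/4 = 79.25.
Centre = (-1.5, -1).

(-1.5, -1)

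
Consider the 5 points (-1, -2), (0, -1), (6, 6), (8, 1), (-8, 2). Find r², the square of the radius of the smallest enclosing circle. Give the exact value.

By Welzl's lemma the MEC is supported by two points (diametrically opposite) or three points (on a circumcircle).
The farthest pair is (8, 1)–(-8, 2) with squared distance 257. The circle on this segment as diameter has centre (0, 1.5) and r² = 257/4 = 64.25.
Check (-1, -2): distance² to centre = 13.25 ≤ 64.25, so it lies inside.
All remaining points lie in this disk, and no smaller disk contains both endpoints, so this is the minimum enclosing circle.

64.25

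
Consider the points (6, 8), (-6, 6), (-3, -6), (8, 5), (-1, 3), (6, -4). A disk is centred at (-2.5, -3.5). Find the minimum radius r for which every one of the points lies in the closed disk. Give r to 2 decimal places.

14.30

The required radius is the distance from (-2.5, -3.5) to the farthest point.
Squared distances: 204.5, 102.5, 6.5, 182.5, 44.5, 72.5.
Maximum is 204.5, attained at (6, 8).
r = √(204.5) ≈ 14.30.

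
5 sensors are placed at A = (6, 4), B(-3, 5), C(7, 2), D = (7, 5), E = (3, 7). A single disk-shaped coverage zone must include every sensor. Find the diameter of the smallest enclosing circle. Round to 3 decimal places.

10.440

A smallest enclosing disk is always determined by at most three of the input points on its boundary.
The farthest pair is B–C with squared distance 109. The circle on this segment as diameter has centre (2, 3.5) and r² = 109/4 = 27.25.
Check A: distance² to centre = 16.25 ≤ 27.25, so it lies inside.
All remaining points lie in this disk, and no smaller disk contains both endpoints, so this is the minimum enclosing circle.
Diameter = 2r = 2√(27.25) ≈ 10.440.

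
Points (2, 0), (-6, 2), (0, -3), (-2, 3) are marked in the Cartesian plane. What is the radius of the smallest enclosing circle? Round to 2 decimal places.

4.15

The minimum enclosing circle of a finite set is fixed by two of the points (as a diameter) or three (as a circumcircle).
The minimum enclosing circle is determined by three boundary points: (2, 0), (-6, 2), (0, -3).
Their circumcentre is (-59/28, 4/7) with r² = 13481/784.
The farthest remaining point (-2, 3) is at distance² 4633/784 ≤ 13481/784.
r = √(13481/784) ≈ 4.15.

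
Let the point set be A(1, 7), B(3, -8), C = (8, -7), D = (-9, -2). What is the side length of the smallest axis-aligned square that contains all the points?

The bounding box has width 17 and height 15.
An axis-aligned square enclosing the set must have side ≥ max(width, height).
So the minimum side is max(17, 15) = 17.

17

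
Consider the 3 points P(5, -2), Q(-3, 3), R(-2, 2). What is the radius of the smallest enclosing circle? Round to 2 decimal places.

Side lengths²: PQ² = 89, PR² = 65, QR² = 2.
Since PQ² = 89 ≥ 65 + 2 = 67, the angle opposite PQ is not acute, so the smallest enclosing circle has PQ as diameter.
Centre = midpoint of PQ = (1, 0.5), r² = 89/4 = 22.25.
r = √(22.25) ≈ 4.72.

4.72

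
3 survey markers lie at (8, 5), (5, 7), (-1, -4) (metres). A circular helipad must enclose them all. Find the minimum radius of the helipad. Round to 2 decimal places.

6.39

Call the three points A, B, C in the order given.
Side lengths²: AB² = 13, AC² = 162, BC² = 157.
Since AC² = 162 < 157 + 13 = 170, the triangle is acute, so the smallest enclosing circle is the circumcircle.
Circumcentre = (3.1, 0.9), r² = 40.82.
r = √(40.82) ≈ 6.39.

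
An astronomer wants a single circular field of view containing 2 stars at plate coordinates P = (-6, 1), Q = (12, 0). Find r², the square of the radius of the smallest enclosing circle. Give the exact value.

81.25

The smallest circle enclosing two points has them as diameter endpoints.
Centre = midpoint = (3, 0.5); r² = |PQ|²/4 = 325/4 = 81.25.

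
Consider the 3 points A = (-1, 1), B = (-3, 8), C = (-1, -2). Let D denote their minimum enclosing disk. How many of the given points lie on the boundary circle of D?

2

Side lengths²: AB² = 53, AC² = 9, BC² = 104.
Since BC² = 104 ≥ 53 + 9 = 62, the angle opposite BC is not acute, so the smallest enclosing circle has BC as diameter.
Centre = midpoint of BC = (-2, 3), r² = 104/4 = 26.
The points at distance exactly r from the centre are B, C — 2 points.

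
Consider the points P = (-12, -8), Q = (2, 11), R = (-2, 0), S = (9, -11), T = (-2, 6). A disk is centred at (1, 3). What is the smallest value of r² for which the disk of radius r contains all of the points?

290

The required radius is the distance from (1, 3) to the farthest point.
Squared distances: 290, 65, 18, 260, 18.
Maximum is 290, attained at P.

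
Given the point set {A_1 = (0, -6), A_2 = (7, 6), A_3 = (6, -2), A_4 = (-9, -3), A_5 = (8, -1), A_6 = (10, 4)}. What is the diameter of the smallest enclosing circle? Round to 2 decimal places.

By Welzl's lemma the MEC is supported by two points (diametrically opposite) or three points (on a circumcircle).
The farthest pair is A_4–A_6 with squared distance 410. The circle on this segment as diameter has centre (0.5, 0.5) and r² = 410/4 = 102.5.
Check A_1: distance² to centre = 42.5 ≤ 102.5, so it lies inside.
All remaining points lie in this disk, and no smaller disk contains both endpoints, so this is the minimum enclosing circle.
Diameter = 2r = 2√(102.5) ≈ 20.25.

20.25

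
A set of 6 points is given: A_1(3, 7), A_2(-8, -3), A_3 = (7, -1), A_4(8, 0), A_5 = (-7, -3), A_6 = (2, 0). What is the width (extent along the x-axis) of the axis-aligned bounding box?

max x = 8, min x = -8, so width = 16.

16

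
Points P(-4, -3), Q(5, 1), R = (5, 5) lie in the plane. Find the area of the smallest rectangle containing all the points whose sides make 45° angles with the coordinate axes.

In coordinates u = x + y, v = x − y the rectangle is axis-aligned; the map (x,y)→(u,v) scales areas by 2.
u-values: -7, 6, 10; range = 10 − (-7) = 17.
v-values: -1, 4, 0; range = 4 − (-1) = 5.
Area = (17 × 5) / 2 = 42.5.

42.5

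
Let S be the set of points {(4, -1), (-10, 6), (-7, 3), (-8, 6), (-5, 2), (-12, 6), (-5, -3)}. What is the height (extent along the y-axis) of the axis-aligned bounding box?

9

max y = 6, min y = -3, so height = 9.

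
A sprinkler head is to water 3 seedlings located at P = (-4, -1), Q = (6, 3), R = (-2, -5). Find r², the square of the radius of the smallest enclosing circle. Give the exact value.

Side lengths²: PQ² = 116, PR² = 20, QR² = 128.
Since QR² = 128 < 116 + 20 = 136, the triangle is acute, so the smallest enclosing circle is the circumcircle.
Circumcentre = (5/3, -2/3), r² = 290/9.

290/9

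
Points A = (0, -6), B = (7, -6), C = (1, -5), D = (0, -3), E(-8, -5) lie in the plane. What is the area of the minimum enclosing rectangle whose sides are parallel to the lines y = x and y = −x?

In coordinates u = x + y, v = x − y the rectangle is axis-aligned; the map (x,y)→(u,v) scales areas by 2.
u-values: -6, 1, -4, -3, -13; range = 1 − (-13) = 14.
v-values: 6, 13, 6, 3, -3; range = 13 − (-3) = 16.
Area = (14 × 16) / 2 = 112.

112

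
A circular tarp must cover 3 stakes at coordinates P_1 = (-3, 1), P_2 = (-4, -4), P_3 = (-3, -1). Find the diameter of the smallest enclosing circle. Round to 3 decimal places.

Side lengths²: P_1P_2² = 26, P_1P_3² = 4, P_2P_3² = 10.
Since P_1P_2² = 26 ≥ 10 + 4 = 14, the angle opposite P_1P_2 is not acute, so the smallest enclosing circle has P_1P_2 as diameter.
Centre = midpoint of P_1P_2 = (-3.5, -1.5), r² = 26/4 = 6.5.
Diameter = 2r = 2√(6.5) ≈ 5.099.

5.099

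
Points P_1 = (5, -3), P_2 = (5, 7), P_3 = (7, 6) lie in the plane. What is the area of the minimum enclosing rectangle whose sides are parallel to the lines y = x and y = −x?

In coordinates u = x + y, v = x − y the rectangle is axis-aligned; the map (x,y)→(u,v) scales areas by 2.
u-values: 2, 12, 13; range = 13 − 2 = 11.
v-values: 8, -2, 1; range = 8 − (-2) = 10.
Area = (11 × 10) / 2 = 55.

55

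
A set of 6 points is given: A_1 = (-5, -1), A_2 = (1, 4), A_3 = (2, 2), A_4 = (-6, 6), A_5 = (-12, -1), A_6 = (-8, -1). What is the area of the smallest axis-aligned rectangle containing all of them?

x ranges over [-12, 2], width 14.
y ranges over [-1, 6], height 7.
Area = 14 × 7 = 98.

98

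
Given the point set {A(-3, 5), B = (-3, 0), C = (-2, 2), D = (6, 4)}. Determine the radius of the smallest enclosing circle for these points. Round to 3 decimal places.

4.955

A smallest enclosing disk is always determined by at most three of the input points on its boundary.
The minimum enclosing circle is determined by three boundary points: A, B, D.
Their circumcentre is (23/18, 2.5) with r² = 3977/162.
The farthest remaining point C is at distance² 1781/162 ≤ 3977/162.
r = √(3977/162) ≈ 4.955.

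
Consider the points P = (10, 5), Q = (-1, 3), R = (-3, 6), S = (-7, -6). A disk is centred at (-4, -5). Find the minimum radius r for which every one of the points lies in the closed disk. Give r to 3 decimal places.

17.205

The required radius is the distance from (-4, -5) to the farthest point.
Squared distances: 296, 73, 122, 10.
Maximum is 296, attained at P.
r = √296 ≈ 17.205.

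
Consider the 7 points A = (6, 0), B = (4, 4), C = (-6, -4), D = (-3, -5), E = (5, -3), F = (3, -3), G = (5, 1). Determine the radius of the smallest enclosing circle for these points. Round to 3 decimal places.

By Welzl's lemma the MEC is supported by two points (diametrically opposite) or three points (on a circumcircle).
The minimum enclosing circle is determined by three boundary points: A, B, C.
Their circumcentre is (-3/7, -5/7) with r² = 2050/49.
The farthest remaining point E is at distance² 1700/49 ≤ 2050/49.
r = √(2050/49) ≈ 6.468.

6.468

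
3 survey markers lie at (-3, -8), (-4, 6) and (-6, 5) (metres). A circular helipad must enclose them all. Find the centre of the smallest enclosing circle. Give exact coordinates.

(-3.5, -1)

Call the three points A, B, C in the order given.
Side lengths²: AB² = 197, AC² = 178, BC² = 5.
Since AB² = 197 ≥ 178 + 5 = 183, the angle opposite AB is not acute, so the smallest enclosing circle has AB as diameter.
Centre = midpoint of AB = (-3.5, -1), r² = 197/4 = 49.25.
Centre = (-3.5, -1).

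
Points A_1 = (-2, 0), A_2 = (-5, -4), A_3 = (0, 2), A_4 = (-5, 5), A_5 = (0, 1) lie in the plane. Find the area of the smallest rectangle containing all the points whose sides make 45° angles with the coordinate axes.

In coordinates u = x + y, v = x − y the rectangle is axis-aligned; the map (x,y)→(u,v) scales areas by 2.
u-values: -2, -9, 2, 0, 1; range = 2 − (-9) = 11.
v-values: -2, -1, -2, -10, -1; range = -1 − (-10) = 9.
Area = (11 × 9) / 2 = 49.5.

49.5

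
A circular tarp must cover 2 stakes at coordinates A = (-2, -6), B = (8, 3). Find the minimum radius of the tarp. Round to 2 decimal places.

The smallest circle enclosing two points has them as diameter endpoints.
Centre = midpoint = (3, -1.5); r² = |AB|²/4 = 181/4 = 45.25.
r = √(45.25) ≈ 6.73.

6.73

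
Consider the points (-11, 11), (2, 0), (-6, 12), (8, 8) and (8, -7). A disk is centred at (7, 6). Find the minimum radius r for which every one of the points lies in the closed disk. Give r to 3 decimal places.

18.682

The required radius is the distance from (7, 6) to the farthest point.
Squared distances: 349, 61, 205, 5, 170.
Maximum is 349, attained at (-11, 11).
r = √349 ≈ 18.682.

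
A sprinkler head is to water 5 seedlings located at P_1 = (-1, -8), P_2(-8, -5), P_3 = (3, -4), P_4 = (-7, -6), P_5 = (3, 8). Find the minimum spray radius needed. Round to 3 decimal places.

8.628

By Welzl's lemma the MEC is supported by two points (diametrically opposite) or three points (on a circumcircle).
The minimum enclosing circle is determined by three boundary points: P_1, P_4, P_5.
Their circumcentre is (-19/13, 8/13) with r² = 12580/169.
The farthest remaining point P_2 is at distance² 12554/169 ≤ 12580/169.
r = √(12580/169) ≈ 8.628.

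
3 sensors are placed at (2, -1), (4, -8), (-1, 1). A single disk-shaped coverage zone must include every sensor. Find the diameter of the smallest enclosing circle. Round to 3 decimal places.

10.296

Call the three points A, B, C in the order given.
Side lengths²: AB² = 53, AC² = 13, BC² = 106.
Since BC² = 106 ≥ 53 + 13 = 66, the angle opposite BC is not acute, so the smallest enclosing circle has BC as diameter.
Centre = midpoint of BC = (1.5, -3.5), r² = 106/4 = 26.5.
Diameter = 2r = 2√(26.5) ≈ 10.296.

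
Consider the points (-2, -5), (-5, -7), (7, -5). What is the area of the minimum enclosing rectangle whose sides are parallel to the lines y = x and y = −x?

In coordinates u = x + y, v = x − y the rectangle is axis-aligned; the map (x,y)→(u,v) scales areas by 2.
u-values: -7, -12, 2; range = 2 − (-12) = 14.
v-values: 3, 2, 12; range = 12 − 2 = 10.
Area = (14 × 10) / 2 = 70.

70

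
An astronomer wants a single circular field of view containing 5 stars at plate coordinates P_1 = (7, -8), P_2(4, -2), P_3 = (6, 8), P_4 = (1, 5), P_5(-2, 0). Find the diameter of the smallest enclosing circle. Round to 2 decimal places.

A smallest enclosing disk is always determined by at most three of the input points on its boundary.
The minimum enclosing circle is determined by three boundary points: P_1, P_3, P_5.
Their circumcentre is (205/34, -1/34) with r² = 37265/578.
The farthest remaining point P_4 is at distance² 29241/578 ≤ 37265/578.
Diameter = 2r = 2√(37265/578) ≈ 16.06.

16.06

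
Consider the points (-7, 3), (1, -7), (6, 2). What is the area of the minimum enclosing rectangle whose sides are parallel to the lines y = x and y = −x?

126

In coordinates u = x + y, v = x − y the rectangle is axis-aligned; the map (x,y)→(u,v) scales areas by 2.
u-values: -4, -6, 8; range = 8 − (-6) = 14.
v-values: -10, 8, 4; range = 8 − (-10) = 18.
Area = (14 × 18) / 2 = 126.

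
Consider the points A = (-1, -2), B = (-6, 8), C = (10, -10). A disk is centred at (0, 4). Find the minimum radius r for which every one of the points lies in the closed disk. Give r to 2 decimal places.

The required radius is the distance from (0, 4) to the farthest point.
Squared distances: 37, 52, 296.
Maximum is 296, attained at C.
r = √296 ≈ 17.20.

17.20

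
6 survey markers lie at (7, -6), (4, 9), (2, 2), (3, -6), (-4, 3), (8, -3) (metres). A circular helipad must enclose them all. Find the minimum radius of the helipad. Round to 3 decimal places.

A smallest enclosing disk is always determined by at most three of the input points on its boundary.
The minimum enclosing circle is determined by three boundary points: (7, -6), (4, 9), (-4, 3).
Their circumcentre is (84/23, 26/23) with r² = 32825/529.
The farthest remaining point (3, -6) is at distance² 27121/529 ≤ 32825/529.
r = √(32825/529) ≈ 7.877.

7.877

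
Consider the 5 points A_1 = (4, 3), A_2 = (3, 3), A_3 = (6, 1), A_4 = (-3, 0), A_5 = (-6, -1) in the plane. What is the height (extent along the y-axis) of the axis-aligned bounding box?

4

max y = 3, min y = -1, so height = 4.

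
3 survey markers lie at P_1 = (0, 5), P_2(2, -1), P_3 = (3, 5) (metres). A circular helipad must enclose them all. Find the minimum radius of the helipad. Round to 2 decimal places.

Side lengths²: P_1P_2² = 40, P_1P_3² = 9, P_2P_3² = 37.
Since P_1P_2² = 40 < 37 + 9 = 46, the triangle is acute, so the smallest enclosing circle is the circumcircle.
Circumcentre = (1.5, 13/6), r² = 185/18.
r = √(185/18) ≈ 3.21.

3.21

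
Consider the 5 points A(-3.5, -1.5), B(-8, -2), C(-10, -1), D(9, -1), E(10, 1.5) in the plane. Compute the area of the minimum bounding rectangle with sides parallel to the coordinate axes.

70

x ranges over [-10, 10], width 20.
y ranges over [-2, 1.5], height 3.5.
Area = 20 × 3.5 = 70.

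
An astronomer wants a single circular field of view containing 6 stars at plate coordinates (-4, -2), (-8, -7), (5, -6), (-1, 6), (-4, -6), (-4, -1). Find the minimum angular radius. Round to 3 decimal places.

7.972

A smallest enclosing disk is always determined by at most three of the input points on its boundary.
The minimum enclosing circle is determined by three boundary points: (-8, -7), (5, -6), (-1, 6).
Their circumcentre is (-50/27, -52/27) with r² = 46325/729.
The farthest remaining point (-4, -6) is at distance² 15464/729 ≤ 46325/729.
r = √(46325/729) ≈ 7.972.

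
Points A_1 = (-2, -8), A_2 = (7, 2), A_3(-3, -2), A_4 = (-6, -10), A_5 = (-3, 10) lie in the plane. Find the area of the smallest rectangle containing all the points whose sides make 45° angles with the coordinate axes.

237.5

In coordinates u = x + y, v = x − y the rectangle is axis-aligned; the map (x,y)→(u,v) scales areas by 2.
u-values: -10, 9, -5, -16, 7; range = 9 − (-16) = 25.
v-values: 6, 5, -1, 4, -13; range = 6 − (-13) = 19.
Area = (25 × 19) / 2 = 237.5.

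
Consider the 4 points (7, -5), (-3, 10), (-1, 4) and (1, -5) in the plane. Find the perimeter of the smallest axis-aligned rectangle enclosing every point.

50

Width = max x − min x = 7 − (-3) = 10.
Height = max y − min y = 10 − (-5) = 15.
Perimeter = 2(10 + 15) = 50.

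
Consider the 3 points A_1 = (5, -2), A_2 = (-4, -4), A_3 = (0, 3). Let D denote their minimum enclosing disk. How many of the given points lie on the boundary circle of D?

3

Side lengths²: A_1A_2² = 85, A_1A_3² = 50, A_2A_3² = 65.
Since A_1A_2² = 85 < 65 + 50 = 115, the triangle is acute, so the smallest enclosing circle is the circumcircle.
Circumcentre = (5/22, -39/22), r² = 5525/242.
The points at distance exactly r from the centre are A_1, A_2, A_3 — 3 points.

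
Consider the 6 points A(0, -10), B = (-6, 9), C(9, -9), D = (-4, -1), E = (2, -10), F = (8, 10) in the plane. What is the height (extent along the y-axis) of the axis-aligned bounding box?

max y = 10, min y = -10, so height = 20.

20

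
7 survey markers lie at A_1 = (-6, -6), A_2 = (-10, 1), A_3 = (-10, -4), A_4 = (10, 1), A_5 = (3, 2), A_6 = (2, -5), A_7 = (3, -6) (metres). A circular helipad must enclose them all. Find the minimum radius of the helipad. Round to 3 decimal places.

The minimum enclosing circle of a finite set is fixed by two of the points (as a diameter) or three (as a circumcircle).
The farthest pair is A_3–A_4 with squared distance 425. The circle on this segment as diameter has centre (0, -1.5) and r² = 425/4 = 106.25.
Check A_1: distance² to centre = 56.25 ≤ 106.25, so it lies inside.
All remaining points lie in this disk, and no smaller disk contains both endpoints, so this is the minimum enclosing circle.
r = √(106.25) ≈ 10.308.

10.308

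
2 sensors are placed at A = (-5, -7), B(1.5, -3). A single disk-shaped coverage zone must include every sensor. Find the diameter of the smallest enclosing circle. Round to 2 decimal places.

7.63

The smallest circle enclosing two points has them as diameter endpoints.
Centre = midpoint = (-1.75, -5); r² = |AB|²/4 = 58.25/4 = 14.5625.
Diameter = 2r = 2√(14.5625) ≈ 7.63.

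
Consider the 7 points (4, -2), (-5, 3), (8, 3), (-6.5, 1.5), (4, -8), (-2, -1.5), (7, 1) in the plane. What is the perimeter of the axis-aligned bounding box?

Width = max x − min x = 8 − (-6.5) = 14.5.
Height = max y − min y = 3 − (-8) = 11.
Perimeter = 2(14.5 + 11) = 51.

51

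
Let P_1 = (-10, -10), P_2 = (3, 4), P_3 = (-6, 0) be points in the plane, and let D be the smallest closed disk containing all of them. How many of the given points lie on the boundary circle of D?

Side lengths²: P_1P_2² = 365, P_1P_3² = 116, P_2P_3² = 97.
Since P_1P_2² = 365 ≥ 116 + 97 = 213, the angle opposite P_1P_2 is not acute, so the smallest enclosing circle has P_1P_2 as diameter.
Centre = midpoint of P_1P_2 = (-3.5, -3), r² = 365/4 = 91.25.
The points at distance exactly r from the centre are P_1, P_2 — 2 points.

2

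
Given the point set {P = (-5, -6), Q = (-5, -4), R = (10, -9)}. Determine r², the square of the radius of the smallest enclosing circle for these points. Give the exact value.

Side lengths²: PQ² = 4, PR² = 234, QR² = 250.
Since QR² = 250 ≥ 234 + 4 = 238, the angle opposite QR is not acute, so the smallest enclosing circle has QR as diameter.
Centre = midpoint of QR = (2.5, -6.5), r² = 250/4 = 62.5.

62.5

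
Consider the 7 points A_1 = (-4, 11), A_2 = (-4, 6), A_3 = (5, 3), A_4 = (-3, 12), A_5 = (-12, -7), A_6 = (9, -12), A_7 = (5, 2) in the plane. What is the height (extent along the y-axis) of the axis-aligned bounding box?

max y = 12, min y = -12, so height = 24.

24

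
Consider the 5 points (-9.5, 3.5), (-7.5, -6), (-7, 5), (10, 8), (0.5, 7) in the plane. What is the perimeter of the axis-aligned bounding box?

Width = max x − min x = 10 − (-9.5) = 19.5.
Height = max y − min y = 8 − (-6) = 14.
Perimeter = 2(19.5 + 14) = 67.

67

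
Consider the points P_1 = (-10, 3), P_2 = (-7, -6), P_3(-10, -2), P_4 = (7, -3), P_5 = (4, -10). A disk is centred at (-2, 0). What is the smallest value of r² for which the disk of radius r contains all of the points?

The required radius is the distance from (-2, 0) to the farthest point.
Squared distances: 73, 61, 68, 90, 136.
Maximum is 136, attained at P_5.

136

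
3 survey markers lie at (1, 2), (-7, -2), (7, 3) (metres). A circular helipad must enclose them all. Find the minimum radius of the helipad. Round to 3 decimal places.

7.433

Call the three points A, B, C in the order given.
Side lengths²: AB² = 80, AC² = 37, BC² = 221.
Since BC² = 221 ≥ 80 + 37 = 117, the angle opposite BC is not acute, so the smallest enclosing circle has BC as diameter.
Centre = midpoint of BC = (0, 0.5), r² = 221/4 = 55.25.
r = √(55.25) ≈ 7.433.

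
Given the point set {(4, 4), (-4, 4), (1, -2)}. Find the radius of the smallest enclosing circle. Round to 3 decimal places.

Call the three points A, B, C in the order given.
Side lengths²: AB² = 64, AC² = 45, BC² = 61.
Since AB² = 64 < 61 + 45 = 106, the triangle is acute, so the smallest enclosing circle is the circumcircle.
Circumcentre = (0, 2.25), r² = 19.0625.
r = √(19.0625) ≈ 4.366.

4.366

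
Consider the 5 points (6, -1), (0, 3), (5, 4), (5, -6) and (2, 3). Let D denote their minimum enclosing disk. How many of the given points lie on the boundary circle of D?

A smallest enclosing disk is always determined by at most three of the input points on its boundary.
The minimum enclosing circle is determined by three boundary points: (0, 3), (5, 4), (5, -6).
Their circumcentre is (3.4, -1) with r² = 27.56.
The farthest remaining point (2, 3) is at distance² 17.96 ≤ 27.56.
The points at distance exactly r from the centre are (0, 3), (5, 4), (5, -6) — 3 points.

3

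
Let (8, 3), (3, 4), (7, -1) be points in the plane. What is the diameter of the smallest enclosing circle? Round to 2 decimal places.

6.41

Call the three points A, B, C in the order given.
Side lengths²: AB² = 26, AC² = 17, BC² = 41.
Since BC² = 41 < 26 + 17 = 43, the triangle is acute, so the smallest enclosing circle is the circumcircle.
Circumcentre = (215/42, 67/42), r² = 9061/882.
Diameter = 2r = 2√(9061/882) ≈ 6.41.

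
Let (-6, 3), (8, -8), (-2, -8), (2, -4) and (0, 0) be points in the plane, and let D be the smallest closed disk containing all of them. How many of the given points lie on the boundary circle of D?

A smallest enclosing disk is always determined by at most three of the input points on its boundary.
The farthest pair is (-6, 3)–(8, -8) with squared distance 317. The circle on this segment as diameter has centre (1, -2.5) and r² = 317/4 = 79.25.
Check (-2, -8): distance² to centre = 39.25 ≤ 79.25, so it lies inside.
All remaining points lie in this disk, and no smaller disk contains both endpoints, so this is the minimum enclosing circle.
The points at distance exactly r from the centre are (-6, 3), (8, -8) — 2 points.

2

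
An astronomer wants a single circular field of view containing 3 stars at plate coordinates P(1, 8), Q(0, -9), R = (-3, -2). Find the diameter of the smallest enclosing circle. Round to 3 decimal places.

Side lengths²: PQ² = 290, PR² = 116, QR² = 58.
Since PQ² = 290 ≥ 116 + 58 = 174, the angle opposite PQ is not acute, so the smallest enclosing circle has PQ as diameter.
Centre = midpoint of PQ = (0.5, -0.5), r² = 290/4 = 72.5.
Diameter = 2r = 2√(72.5) ≈ 17.029.

17.029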